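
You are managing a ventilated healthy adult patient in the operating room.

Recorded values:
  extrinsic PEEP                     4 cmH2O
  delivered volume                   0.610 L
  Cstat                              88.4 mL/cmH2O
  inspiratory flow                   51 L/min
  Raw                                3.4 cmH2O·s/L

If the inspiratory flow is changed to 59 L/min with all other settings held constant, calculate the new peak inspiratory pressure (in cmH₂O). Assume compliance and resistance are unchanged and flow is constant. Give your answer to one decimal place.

14.2

Flow: 51 L/min ÷ 60 = 0.85 L/s.
New flow: 59 L/min ÷ 60 = 0.9833 L/s.
PIP = Vt/C + R·V̇ + PEEP (constant-flow equation of motion).
Only the resistive term changes: ΔPIP = R × ΔV̇ = 3.4 × (0.9833 − 0.85) = 3.4 × 0.1333 = 0.4532 cmH2O.
Original PIP = 610/88.4 + 3.4×0.85 + 4 = 13.79 cmH2O; new PIP = 13.79 + (0.4532) = 14.243 cmH2O.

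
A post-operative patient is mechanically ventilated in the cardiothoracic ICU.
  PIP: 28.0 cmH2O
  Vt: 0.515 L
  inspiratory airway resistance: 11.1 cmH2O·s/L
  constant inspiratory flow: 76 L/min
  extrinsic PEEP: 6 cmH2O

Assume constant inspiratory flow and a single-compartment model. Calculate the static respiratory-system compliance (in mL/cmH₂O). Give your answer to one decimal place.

Flow: 76 L/min ÷ 60 = 1.2667 L/s.
Equation of motion (constant flow): PIP = Vt/C + R·V̇ + PEEP.
Vt/C = PIP − R·V̇ − PEEP = 28.0 − 11.1×1.2667 − 6 = 28.0 − 14.06 − 6 = 7.94 cmH2O.
C = Vt / 7.94 = 515 / 7.94 = 64.861 mL/cmH2O.

64.9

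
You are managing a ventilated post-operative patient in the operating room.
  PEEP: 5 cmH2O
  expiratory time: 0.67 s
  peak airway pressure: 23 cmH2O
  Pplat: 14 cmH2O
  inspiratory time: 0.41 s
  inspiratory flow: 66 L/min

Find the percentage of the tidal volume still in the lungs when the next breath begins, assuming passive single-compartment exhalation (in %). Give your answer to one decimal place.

19.5

Flow: 66 L/min ÷ 60 = 1.1 L/s.
Vt = flow × Ti = 1.1 L/s × 0.41 s × 1000 mL/L = 451.0 mL.
R = (PIP − Pplat)/V̇ = (23 − 14) / 1.1 = 9.0/1.1 = 8.182 cmH2O·s/L.
C = Vt/(Pplat − PEEP) = 451.0 / (14 − 5) = 451.0/9.0 = 50.111 mL/cmH2O.
τ = R × C = 8.182 × 0.05011 L/cmH2O = 0.41 s.
Fraction remaining at end-expiration = e^(−Te/τ) = e^(−0.67/0.41) = 0.1951 → 19.51%.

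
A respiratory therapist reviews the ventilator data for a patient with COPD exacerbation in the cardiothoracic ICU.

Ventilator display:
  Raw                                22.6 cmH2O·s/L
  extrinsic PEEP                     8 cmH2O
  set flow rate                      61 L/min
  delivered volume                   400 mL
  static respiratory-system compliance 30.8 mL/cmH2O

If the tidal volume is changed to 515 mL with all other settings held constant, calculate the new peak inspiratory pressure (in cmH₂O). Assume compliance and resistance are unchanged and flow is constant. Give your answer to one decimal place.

47.7

Flow: 61 L/min ÷ 60 = 1.0167 L/s.
PIP = Vt/C + R·V̇ + PEEP (constant-flow equation of motion).
Only the elastic term changes: ΔPIP = ΔVt / C = (515 − 400) / 30.8 = 3.734 cmH2O.
Original PIP = 400/30.8 + 22.6×1.0167 + 8 = 43.964 cmH2O; new PIP = 43.964 + (3.734) = 47.698 cmH2O.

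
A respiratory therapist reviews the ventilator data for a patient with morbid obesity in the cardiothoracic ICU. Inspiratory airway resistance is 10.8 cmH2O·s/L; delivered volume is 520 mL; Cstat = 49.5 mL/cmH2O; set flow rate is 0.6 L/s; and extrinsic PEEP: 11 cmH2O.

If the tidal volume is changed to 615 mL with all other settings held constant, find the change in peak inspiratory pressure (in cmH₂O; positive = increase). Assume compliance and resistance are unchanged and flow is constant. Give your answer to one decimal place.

1.9

PIP = Vt/C + R·V̇ + PEEP (constant-flow equation of motion).
Only the elastic term changes: ΔPIP = ΔVt / C = (615 − 520) / 49.5 = 1.919 cmH2O.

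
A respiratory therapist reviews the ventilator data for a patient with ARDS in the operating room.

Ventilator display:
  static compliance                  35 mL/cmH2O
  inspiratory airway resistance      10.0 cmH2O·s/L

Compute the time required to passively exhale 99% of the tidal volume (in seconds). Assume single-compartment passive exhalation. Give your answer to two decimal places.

1.61

τ = R × C = 10.0 × 35 mL/cmH2O = 10.0 × 0.035 L/cmH2O = 0.35 s.
Exhaled fraction f = 1 − e^(−t/τ) → t = −τ·ln(1 − f) = −0.35·ln(0.01) = 1.612 s.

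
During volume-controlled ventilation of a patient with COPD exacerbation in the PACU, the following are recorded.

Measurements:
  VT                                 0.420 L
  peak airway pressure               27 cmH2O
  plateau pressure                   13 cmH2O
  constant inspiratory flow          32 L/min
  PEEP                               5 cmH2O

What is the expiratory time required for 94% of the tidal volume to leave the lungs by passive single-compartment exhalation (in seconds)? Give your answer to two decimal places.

3.88

Flow: 32 L/min ÷ 60 = 0.5333 L/s.
R = (PIP − Pplat)/V̇ = (27 − 13) / 0.5333 = 14.0/0.5333 = 26.252 cmH2O·s/L.
C = Vt/(Pplat − PEEP) = 420.0 / (13 − 5) = 420.0/8.0 = 52.5 mL/cmH2O.
τ = R × C = 26.252 × 0.0525 L/cmH2O = 1.378 s.
t = −τ·ln(1 − 0.94) = −1.378·ln(0.06) = 3.877 s.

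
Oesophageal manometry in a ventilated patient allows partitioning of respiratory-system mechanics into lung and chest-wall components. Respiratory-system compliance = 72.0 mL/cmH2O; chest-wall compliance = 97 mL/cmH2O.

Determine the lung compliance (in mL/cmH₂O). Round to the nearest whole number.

1/CL = 1/Crs − 1/Ccw.
1/CL = 1/72.0 − 1/97 = 0.00358.
CL = 279.33 mL/cmH2O.

279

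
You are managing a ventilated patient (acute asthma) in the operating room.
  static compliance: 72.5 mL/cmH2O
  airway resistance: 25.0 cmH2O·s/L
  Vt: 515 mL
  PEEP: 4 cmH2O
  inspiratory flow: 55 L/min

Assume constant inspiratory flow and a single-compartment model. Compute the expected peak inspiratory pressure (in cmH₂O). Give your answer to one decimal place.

34.0

Flow: 55 L/min ÷ 60 = 0.9167 L/s.
Equation of motion (constant flow): PIP = Vt/C + R·V̇ + PEEP.
PIP = 515/72.5 + 25.0×0.9167 + 4 = 7.103 + 22.918 + 4 = 34.021 cmH2O.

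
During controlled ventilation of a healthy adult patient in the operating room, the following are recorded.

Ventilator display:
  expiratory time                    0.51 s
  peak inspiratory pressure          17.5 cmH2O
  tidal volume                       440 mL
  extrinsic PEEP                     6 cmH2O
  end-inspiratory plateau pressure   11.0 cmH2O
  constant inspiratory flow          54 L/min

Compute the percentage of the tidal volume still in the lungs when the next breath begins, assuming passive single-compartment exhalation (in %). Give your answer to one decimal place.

44.8

Flow: 54 L/min ÷ 60 = 0.9 L/s.
R = (PIP − Pplat)/V̇ = (17.5 − 11.0) / 0.9 = 6.5/0.9 = 7.222 cmH2O·s/L.
C = Vt/(Pplat − PEEP) = 440.0 / (11.0 − 6) = 440.0/5.0 = 88.0 mL/cmH2O.
τ = R × C = 7.222 × 0.088 L/cmH2O = 0.6355 s.
Fraction remaining at end-expiration = e^(−Te/τ) = e^(−0.51/0.6355) = 0.4482 → 44.82%.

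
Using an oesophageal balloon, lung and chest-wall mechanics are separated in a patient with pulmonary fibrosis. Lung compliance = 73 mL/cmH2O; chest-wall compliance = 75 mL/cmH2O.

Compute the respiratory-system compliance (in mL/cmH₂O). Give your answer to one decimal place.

Lung and chest wall are elastances in series: 1/Crs = 1/CL + 1/Ccw.
1/Crs = 1/73 + 1/75 = 0.02703.
Crs = 36.996 mL/cmH2O.

37.0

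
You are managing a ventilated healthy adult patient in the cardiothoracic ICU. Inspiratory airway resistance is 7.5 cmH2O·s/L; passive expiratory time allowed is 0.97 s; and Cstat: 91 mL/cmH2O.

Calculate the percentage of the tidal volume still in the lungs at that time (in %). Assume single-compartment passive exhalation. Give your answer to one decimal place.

τ = R × C = 7.5 × 91 mL/cmH2O = 7.5 × 0.091 L/cmH2O = 0.6825 s.
Passive exhalation: V(t)/V₀ = e^(−t/τ) = e^(−0.97/0.6825) = 0.2414.
Fraction remaining = 0.2414 → 24.14%.

24.1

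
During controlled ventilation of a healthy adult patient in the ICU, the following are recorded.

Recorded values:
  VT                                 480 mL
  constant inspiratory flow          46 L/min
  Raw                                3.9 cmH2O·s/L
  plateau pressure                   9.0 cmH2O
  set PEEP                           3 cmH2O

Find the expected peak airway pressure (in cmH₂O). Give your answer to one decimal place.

12.0

Flow: 46 L/min ÷ 60 = 0.7667 L/s.
PIP = Pplat + Raw × flow = 9.0 + 3.9 × 0.7667 = 9.0 + 2.99 = 11.99 cmH2O.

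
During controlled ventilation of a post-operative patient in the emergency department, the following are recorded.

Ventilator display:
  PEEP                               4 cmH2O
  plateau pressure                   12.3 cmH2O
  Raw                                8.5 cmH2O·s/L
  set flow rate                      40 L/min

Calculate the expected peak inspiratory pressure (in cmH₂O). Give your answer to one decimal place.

Flow: 40 L/min ÷ 60 = 0.6667 L/s.
PIP = Pplat + Raw × flow = 12.3 + 8.5 × 0.6667 = 12.3 + 5.667 = 17.967 cmH2O.

18.0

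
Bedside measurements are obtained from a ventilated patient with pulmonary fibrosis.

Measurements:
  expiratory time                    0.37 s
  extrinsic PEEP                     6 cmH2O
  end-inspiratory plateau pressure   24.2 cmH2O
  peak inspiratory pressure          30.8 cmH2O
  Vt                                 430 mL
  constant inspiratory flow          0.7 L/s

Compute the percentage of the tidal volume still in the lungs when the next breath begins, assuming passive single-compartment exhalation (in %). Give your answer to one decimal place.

19.0

R = (PIP − Pplat)/V̇ = (30.8 − 24.2) / 0.7 = 6.6/0.7 = 9.429 cmH2O·s/L.
C = Vt/(Pplat − PEEP) = 430.0 / (24.2 − 6) = 430.0/18.2 = 23.626 mL/cmH2O.
τ = R × C = 9.429 × 0.02363 L/cmH2O = 0.2228 s.
Fraction remaining at end-expiration = e^(−Te/τ) = e^(−0.37/0.2228) = 0.19 → 19.0%.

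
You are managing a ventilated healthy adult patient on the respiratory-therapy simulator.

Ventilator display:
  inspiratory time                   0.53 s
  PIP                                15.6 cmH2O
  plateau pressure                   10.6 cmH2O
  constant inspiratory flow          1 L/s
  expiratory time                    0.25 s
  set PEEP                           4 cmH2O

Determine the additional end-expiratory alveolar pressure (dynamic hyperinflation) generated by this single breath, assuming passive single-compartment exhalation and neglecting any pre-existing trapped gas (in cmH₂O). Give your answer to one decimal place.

3.5

Vt = flow × Ti = 1 L/s × 0.53 s × 1000 mL/L = 530.0 mL.
R = (PIP − Pplat)/V̇ = (15.6 − 10.6) / 1 = 5.0/1 = 5.0 cmH2O·s/L.
C = Vt/(Pplat − PEEP) = 530.0 / (10.6 − 4) = 530.0/6.6 = 80.303 mL/cmH2O.
τ = R × C = 5.0 × 0.0803 L/cmH2O = 0.4015 s.
Fraction remaining = e^(−Te/τ) = e^(−0.25/0.4015) = 0.5365; trapped volume = 530.0 × 0.5365 = 284.35 mL.
Additional alveolar pressure from trapping ≈ V_trapped / C = 284.35 / 80.303 = 3.541 cmH2O.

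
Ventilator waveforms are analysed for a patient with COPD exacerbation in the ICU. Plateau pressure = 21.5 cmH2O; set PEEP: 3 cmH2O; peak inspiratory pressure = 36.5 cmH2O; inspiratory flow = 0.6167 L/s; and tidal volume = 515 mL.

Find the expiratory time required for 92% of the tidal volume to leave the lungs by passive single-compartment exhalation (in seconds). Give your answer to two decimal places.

1.71

R = (PIP − Pplat)/V̇ = (36.5 − 21.5) / 0.6167 = 15.0/0.6167 = 24.323 cmH2O·s/L.
C = Vt/(Pplat − PEEP) = 515.0 / (21.5 − 3) = 515.0/18.5 = 27.838 mL/cmH2O.
τ = R × C = 24.323 × 0.02784 L/cmH2O = 0.6772 s.
t = −τ·ln(1 − 0.92) = −0.6772·ln(0.08) = 1.71 s.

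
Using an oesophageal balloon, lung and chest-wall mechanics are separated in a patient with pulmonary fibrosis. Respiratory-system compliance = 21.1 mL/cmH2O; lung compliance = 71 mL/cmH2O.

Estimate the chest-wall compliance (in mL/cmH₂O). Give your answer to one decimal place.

1/Ccw = 1/Crs − 1/CL.
1/Ccw = 1/21.1 − 1/71 = 0.03331.
Ccw = 30.021 mL/cmH2O.

30.0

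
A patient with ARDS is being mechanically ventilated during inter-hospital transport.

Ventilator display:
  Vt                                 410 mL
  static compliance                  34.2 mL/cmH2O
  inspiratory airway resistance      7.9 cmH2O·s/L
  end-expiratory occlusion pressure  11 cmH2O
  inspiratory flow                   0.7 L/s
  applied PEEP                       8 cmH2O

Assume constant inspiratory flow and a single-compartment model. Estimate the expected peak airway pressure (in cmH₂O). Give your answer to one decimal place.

28.5

Total PEEP = 11 cmH2O (set 8 + intrinsic 3); this is the baseline alveolar pressure.
Equation of motion (constant flow): PIP = Vt/C + R·V̇ + PEEP.
PIP = 410/34.2 + 7.9×0.7 + 11 = 11.988 + 5.53 + 11 = 28.518 cmH2O.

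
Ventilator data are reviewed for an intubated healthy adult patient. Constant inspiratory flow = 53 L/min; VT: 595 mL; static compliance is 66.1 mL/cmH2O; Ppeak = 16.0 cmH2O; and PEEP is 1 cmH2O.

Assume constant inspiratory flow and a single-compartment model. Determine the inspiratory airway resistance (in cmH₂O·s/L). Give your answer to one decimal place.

6.8

Flow: 53 L/min ÷ 60 = 0.8833 L/s.
Equation of motion (constant flow): PIP = Vt/C + R·V̇ + PEEP.
R·V̇ = PIP − Vt/C − PEEP = 16.0 − 595/66.1 − 1 = 16.0 − 9.002 − 1 = 5.998 cmH2O.
R = 5.998 / 0.8833 = 6.79 cmH2O·s/L.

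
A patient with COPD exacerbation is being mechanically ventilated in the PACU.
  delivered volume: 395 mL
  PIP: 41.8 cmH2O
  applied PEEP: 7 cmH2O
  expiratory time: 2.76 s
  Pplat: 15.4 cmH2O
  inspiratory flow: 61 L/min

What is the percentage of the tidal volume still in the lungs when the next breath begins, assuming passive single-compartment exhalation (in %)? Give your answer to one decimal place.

Flow: 61 L/min ÷ 60 = 1.0167 L/s.
R = (PIP − Pplat)/V̇ = (41.8 − 15.4) / 1.0167 = 26.4/1.0167 = 25.966 cmH2O·s/L.
C = Vt/(Pplat − PEEP) = 395.0 / (15.4 − 7) = 395.0/8.4 = 47.024 mL/cmH2O.
τ = R × C = 25.966 × 0.04702 L/cmH2O = 1.221 s.
Fraction remaining at end-expiration = e^(−Te/τ) = e^(−2.76/1.221) = 0.1043 → 10.43%.

10.4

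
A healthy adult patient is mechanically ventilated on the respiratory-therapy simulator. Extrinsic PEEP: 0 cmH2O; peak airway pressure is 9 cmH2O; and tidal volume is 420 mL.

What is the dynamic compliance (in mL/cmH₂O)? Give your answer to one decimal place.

Dynamic compliance = Vt / (PIP − PEEP) = 420 / (9 − 0) = 420 / 9.0 = 46.667 mL/cmH2O.

46.7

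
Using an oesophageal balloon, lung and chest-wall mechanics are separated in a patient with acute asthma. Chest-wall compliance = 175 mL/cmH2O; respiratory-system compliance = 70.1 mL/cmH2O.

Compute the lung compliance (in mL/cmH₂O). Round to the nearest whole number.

1/CL = 1/Crs − 1/Ccw.
1/CL = 1/70.1 − 1/175 = 0.008551.
CL = 116.95 mL/cmH2O.

117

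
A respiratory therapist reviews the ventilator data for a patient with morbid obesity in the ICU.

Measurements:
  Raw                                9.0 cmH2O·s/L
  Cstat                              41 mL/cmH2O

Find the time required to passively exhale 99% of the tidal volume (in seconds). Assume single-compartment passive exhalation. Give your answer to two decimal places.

τ = R × C = 9.0 × 41 mL/cmH2O = 9.0 × 0.041 L/cmH2O = 0.369 s.
Exhaled fraction f = 1 − e^(−t/τ) → t = −τ·ln(1 − f) = −0.369·ln(0.01) = 1.699 s.

1.70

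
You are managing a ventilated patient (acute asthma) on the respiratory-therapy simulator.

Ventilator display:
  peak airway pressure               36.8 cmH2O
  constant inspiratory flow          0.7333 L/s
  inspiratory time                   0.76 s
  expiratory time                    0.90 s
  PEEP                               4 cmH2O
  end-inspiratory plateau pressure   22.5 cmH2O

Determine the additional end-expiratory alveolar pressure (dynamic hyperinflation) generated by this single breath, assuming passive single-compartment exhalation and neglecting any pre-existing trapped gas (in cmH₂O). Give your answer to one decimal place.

Vt = flow × Ti = 0.7333 L/s × 0.76 s × 1000 mL/L = 557.31 mL.
R = (PIP − Pplat)/V̇ = (36.8 − 22.5) / 0.7333 = 14.3/0.7333 = 19.501 cmH2O·s/L.
C = Vt/(Pplat − PEEP) = 557.31 / (22.5 − 4) = 557.31/18.5 = 30.125 mL/cmH2O.
τ = R × C = 19.501 × 0.03013 L/cmH2O = 0.5876 s.
Fraction remaining = e^(−Te/τ) = e^(−0.90/0.5876) = 0.2162; trapped volume = 557.31 × 0.2162 = 120.49 mL.
Additional alveolar pressure from trapping ≈ V_trapped / C = 120.49 / 30.125 = 4.0 cmH2O.

4.0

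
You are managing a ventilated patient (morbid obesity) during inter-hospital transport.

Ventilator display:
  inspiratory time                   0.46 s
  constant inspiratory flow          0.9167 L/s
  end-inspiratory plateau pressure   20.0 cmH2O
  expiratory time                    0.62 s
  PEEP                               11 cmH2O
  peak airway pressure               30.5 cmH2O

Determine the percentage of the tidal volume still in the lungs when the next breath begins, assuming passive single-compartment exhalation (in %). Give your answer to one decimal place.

Vt = flow × Ti = 0.9167 L/s × 0.46 s × 1000 mL/L = 421.68 mL.
R = (PIP − Pplat)/V̇ = (30.5 − 20.0) / 0.9167 = 10.5/0.9167 = 11.454 cmH2O·s/L.
C = Vt/(Pplat − PEEP) = 421.68 / (20.0 − 11) = 421.68/9.0 = 46.853 mL/cmH2O.
τ = R × C = 11.454 × 0.04685 L/cmH2O = 0.5366 s.
Fraction remaining at end-expiration = e^(−Te/τ) = e^(−0.62/0.5366) = 0.3149 → 31.49%.

31.5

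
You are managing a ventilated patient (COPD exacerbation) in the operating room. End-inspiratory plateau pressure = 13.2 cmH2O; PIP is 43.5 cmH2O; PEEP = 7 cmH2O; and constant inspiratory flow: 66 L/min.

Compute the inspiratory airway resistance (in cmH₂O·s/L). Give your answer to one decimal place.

27.5

Flow: 66 L/min ÷ 60 = 1.1 L/s.
Raw = (PIP − Pplat) / flow = (43.5 − 13.2) / 1.1 = 30.3 / 1.1 = 27.545 cmH2O·s/L.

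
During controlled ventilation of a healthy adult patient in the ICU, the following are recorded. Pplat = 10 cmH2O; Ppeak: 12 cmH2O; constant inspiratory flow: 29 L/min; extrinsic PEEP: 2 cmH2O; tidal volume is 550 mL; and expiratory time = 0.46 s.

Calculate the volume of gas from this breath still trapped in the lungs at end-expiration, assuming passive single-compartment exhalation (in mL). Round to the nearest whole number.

109

Flow: 29 L/min ÷ 60 = 0.4833 L/s.
R = (PIP − Pplat)/V̇ = (12 − 10) / 0.4833 = 2.0/0.4833 = 4.138 cmH2O·s/L.
C = Vt/(Pplat − PEEP) = 550.0 / (10 − 2) = 550.0/8.0 = 68.75 mL/cmH2O.
τ = R × C = 4.138 × 0.06875 L/cmH2O = 0.2845 s.
Fraction remaining = e^(−Te/τ) = e^(−0.46/0.2845) = 0.1985.
Trapped volume = 550.0 × 0.1985 = 109.18 mL.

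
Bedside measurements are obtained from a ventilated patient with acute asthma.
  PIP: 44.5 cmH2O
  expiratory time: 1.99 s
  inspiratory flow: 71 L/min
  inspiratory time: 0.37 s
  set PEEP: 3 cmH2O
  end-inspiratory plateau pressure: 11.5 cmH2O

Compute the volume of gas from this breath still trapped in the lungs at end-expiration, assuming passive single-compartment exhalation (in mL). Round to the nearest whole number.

Flow: 71 L/min ÷ 60 = 1.1833 L/s.
Vt = flow × Ti = 1.1833 L/s × 0.37 s × 1000 mL/L = 437.82 mL.
R = (PIP − Pplat)/V̇ = (44.5 − 11.5) / 1.1833 = 33.0/1.1833 = 27.888 cmH2O·s/L.
C = Vt/(Pplat − PEEP) = 437.82 / (11.5 − 3) = 437.82/8.5 = 51.508 mL/cmH2O.
τ = R × C = 27.888 × 0.05151 L/cmH2O = 1.437 s.
Fraction remaining = e^(−Te/τ) = e^(−1.99/1.437) = 0.2504.
Trapped volume = 437.82 × 0.2504 = 109.63 mL.

110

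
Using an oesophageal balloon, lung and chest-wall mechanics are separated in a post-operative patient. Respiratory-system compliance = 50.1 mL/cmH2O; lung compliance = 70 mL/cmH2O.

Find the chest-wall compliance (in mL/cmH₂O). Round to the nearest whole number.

1/Ccw = 1/Crs − 1/CL.
1/Ccw = 1/50.1 − 1/70 = 0.005674.
Ccw = 176.24 mL/cmH2O.

176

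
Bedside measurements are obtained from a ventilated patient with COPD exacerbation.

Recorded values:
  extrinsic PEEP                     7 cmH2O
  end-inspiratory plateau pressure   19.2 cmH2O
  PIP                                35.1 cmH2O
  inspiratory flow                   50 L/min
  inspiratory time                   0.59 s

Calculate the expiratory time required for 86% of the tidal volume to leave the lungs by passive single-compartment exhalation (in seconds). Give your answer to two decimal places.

Flow: 50 L/min ÷ 60 = 0.8333 L/s.
Vt = flow × Ti = 0.8333 L/s × 0.59 s × 1000 mL/L = 491.65 mL.
R = (PIP − Pplat)/V̇ = (35.1 − 19.2) / 0.8333 = 15.9/0.8333 = 19.081 cmH2O·s/L.
C = Vt/(Pplat − PEEP) = 491.65 / (19.2 − 7) = 491.65/12.2 = 40.299 mL/cmH2O.
τ = R × C = 19.081 × 0.0403 L/cmH2O = 0.769 s.
t = −τ·ln(1 − 0.86) = −0.769·ln(0.14) = 1.512 s.

1.51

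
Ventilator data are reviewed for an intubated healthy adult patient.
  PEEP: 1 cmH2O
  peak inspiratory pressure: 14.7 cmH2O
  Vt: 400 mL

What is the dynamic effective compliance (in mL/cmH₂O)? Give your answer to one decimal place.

Dynamic compliance = Vt / (PIP − PEEP) = 400 / (14.7 − 1) = 400 / 13.7 = 29.197 mL/cmH2O.

29.2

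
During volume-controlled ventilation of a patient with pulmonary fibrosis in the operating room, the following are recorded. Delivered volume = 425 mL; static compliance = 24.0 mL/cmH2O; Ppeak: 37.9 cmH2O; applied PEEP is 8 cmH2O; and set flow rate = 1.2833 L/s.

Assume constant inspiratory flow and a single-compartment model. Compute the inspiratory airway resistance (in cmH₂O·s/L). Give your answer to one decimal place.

9.5

Equation of motion (constant flow): PIP = Vt/C + R·V̇ + PEEP.
R·V̇ = PIP − Vt/C − PEEP = 37.9 − 425/24.0 − 8 = 37.9 − 17.708 − 8 = 12.192 cmH2O.
R = 12.192 / 1.2833 = 9.501 cmH2O·s/L.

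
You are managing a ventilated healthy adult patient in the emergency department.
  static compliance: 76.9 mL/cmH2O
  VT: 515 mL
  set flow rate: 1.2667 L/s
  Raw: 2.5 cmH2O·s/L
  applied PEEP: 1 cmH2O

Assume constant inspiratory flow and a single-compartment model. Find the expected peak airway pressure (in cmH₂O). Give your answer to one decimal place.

Equation of motion (constant flow): PIP = Vt/C + R·V̇ + PEEP.
PIP = 515/76.9 + 2.5×1.2667 + 1 = 6.697 + 3.167 + 1 = 10.864 cmH2O.

10.9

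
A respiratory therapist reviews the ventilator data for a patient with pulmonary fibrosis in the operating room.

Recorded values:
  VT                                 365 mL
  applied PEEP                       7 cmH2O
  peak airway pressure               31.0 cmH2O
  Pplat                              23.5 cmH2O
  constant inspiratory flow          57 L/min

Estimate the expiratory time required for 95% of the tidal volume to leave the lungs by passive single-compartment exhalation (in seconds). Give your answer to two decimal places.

0.52

Flow: 57 L/min ÷ 60 = 0.95 L/s.
R = (PIP − Pplat)/V̇ = (31.0 − 23.5) / 0.95 = 7.5/0.95 = 7.895 cmH2O·s/L.
C = Vt/(Pplat − PEEP) = 365.0 / (23.5 − 7) = 365.0/16.5 = 22.121 mL/cmH2O.
τ = R × C = 7.895 × 0.02212 L/cmH2O = 0.1746 s.
t = −τ·ln(1 − 0.95) = −0.1746·ln(0.05) = 0.5231 s.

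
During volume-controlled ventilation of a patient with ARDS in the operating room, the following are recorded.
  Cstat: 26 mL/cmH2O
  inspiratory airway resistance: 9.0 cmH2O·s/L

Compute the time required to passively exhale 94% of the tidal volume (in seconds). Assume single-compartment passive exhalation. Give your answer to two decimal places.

τ = R × C = 9.0 × 26 mL/cmH2O = 9.0 × 0.026 L/cmH2O = 0.234 s.
Exhaled fraction f = 1 − e^(−t/τ) → t = −τ·ln(1 − f) = −0.234·ln(0.06) = 0.6583 s.

0.66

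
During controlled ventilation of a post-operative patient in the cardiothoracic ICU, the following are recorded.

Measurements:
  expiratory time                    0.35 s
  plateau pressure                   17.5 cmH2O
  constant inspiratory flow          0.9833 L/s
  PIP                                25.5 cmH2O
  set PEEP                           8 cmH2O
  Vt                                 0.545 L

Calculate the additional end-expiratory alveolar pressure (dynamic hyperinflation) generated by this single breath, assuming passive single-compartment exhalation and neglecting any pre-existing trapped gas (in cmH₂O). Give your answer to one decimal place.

R = (PIP − Pplat)/V̇ = (25.5 − 17.5) / 0.9833 = 8.0/0.9833 = 8.136 cmH2O·s/L.
C = Vt/(Pplat − PEEP) = 545.0 / (17.5 − 8) = 545.0/9.5 = 57.368 mL/cmH2O.
τ = R × C = 8.136 × 0.05737 L/cmH2O = 0.4668 s.
Fraction remaining = e^(−Te/τ) = e^(−0.35/0.4668) = 0.4725; trapped volume = 545.0 × 0.4725 = 257.51 mL.
Additional alveolar pressure from trapping ≈ V_trapped / C = 257.51 / 57.368 = 4.489 cmH2O.

4.5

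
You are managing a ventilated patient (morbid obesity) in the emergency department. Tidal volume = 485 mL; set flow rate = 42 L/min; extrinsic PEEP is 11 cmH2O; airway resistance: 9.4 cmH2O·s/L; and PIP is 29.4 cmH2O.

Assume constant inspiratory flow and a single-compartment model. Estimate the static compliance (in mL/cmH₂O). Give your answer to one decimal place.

41.0

Flow: 42 L/min ÷ 60 = 0.7 L/s.
Equation of motion (constant flow): PIP = Vt/C + R·V̇ + PEEP.
Vt/C = PIP − R·V̇ − PEEP = 29.4 − 9.4×0.7 − 11 = 29.4 − 6.58 − 11 = 11.82 cmH2O.
C = Vt / 11.82 = 485 / 11.82 = 41.032 mL/cmH2O.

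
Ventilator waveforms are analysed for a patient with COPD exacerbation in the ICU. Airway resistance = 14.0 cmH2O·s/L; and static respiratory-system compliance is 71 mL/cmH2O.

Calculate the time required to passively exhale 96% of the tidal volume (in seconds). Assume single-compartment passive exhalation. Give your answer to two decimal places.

3.20

τ = R × C = 14.0 × 71 mL/cmH2O = 14.0 × 0.071 L/cmH2O = 0.994 s.
Exhaled fraction f = 1 − e^(−t/τ) → t = −τ·ln(1 − f) = −0.994·ln(0.04) = 3.2 s.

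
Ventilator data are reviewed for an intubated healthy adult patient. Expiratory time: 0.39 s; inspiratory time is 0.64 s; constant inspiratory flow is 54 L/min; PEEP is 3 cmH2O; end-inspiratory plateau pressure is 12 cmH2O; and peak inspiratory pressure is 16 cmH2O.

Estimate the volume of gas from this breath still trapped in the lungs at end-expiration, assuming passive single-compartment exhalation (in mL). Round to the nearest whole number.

146

Flow: 54 L/min ÷ 60 = 0.9 L/s.
Vt = flow × Ti = 0.9 L/s × 0.64 s × 1000 mL/L = 576.0 mL.
R = (PIP − Pplat)/V̇ = (16 − 12) / 0.9 = 4.0/0.9 = 4.444 cmH2O·s/L.
C = Vt/(Pplat − PEEP) = 576.0 / (12 − 3) = 576.0/9.0 = 64.0 mL/cmH2O.
τ = R × C = 4.444 × 0.064 L/cmH2O = 0.2844 s.
Fraction remaining = e^(−Te/τ) = e^(−0.39/0.2844) = 0.2538.
Trapped volume = 576.0 × 0.2538 = 146.19 mL.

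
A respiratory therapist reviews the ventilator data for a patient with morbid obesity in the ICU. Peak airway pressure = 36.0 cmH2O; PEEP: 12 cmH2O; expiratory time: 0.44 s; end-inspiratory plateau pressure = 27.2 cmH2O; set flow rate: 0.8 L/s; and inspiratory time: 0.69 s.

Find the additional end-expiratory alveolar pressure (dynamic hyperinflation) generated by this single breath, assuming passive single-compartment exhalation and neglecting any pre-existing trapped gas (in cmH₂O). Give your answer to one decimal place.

5.1

Vt = flow × Ti = 0.8 L/s × 0.69 s × 1000 mL/L = 552.0 mL.
R = (PIP − Pplat)/V̇ = (36.0 − 27.2) / 0.8 = 8.8/0.8 = 11.0 cmH2O·s/L.
C = Vt/(Pplat − PEEP) = 552.0 / (27.2 − 12) = 552.0/15.2 = 36.316 mL/cmH2O.
τ = R × C = 11.0 × 0.03632 L/cmH2O = 0.3995 s.
Fraction remaining = e^(−Te/τ) = e^(−0.44/0.3995) = 0.3324; trapped volume = 552.0 × 0.3324 = 183.48 mL.
Additional alveolar pressure from trapping ≈ V_trapped / C = 183.48 / 36.316 = 5.052 cmH2O.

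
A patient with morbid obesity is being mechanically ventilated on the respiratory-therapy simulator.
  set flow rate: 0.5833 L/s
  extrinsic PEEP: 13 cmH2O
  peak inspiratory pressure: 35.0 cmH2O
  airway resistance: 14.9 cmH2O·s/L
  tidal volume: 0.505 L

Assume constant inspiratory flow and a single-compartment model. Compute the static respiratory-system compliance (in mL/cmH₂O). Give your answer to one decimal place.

37.9

Equation of motion (constant flow): PIP = Vt/C + R·V̇ + PEEP.
Vt/C = PIP − R·V̇ − PEEP = 35.0 − 14.9×0.5833 − 13 = 35.0 − 8.691 − 13 = 13.309 cmH2O.
C = Vt / 13.309 = 505 / 13.309 = 37.944 mL/cmH2O.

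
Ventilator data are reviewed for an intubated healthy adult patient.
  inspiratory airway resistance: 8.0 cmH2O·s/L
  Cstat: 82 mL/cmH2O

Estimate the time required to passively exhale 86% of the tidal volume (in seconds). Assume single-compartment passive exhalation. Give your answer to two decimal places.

1.29

τ = R × C = 8.0 × 82 mL/cmH2O = 8.0 × 0.082 L/cmH2O = 0.656 s.
Exhaled fraction f = 1 − e^(−t/τ) → t = −τ·ln(1 − f) = −0.656·ln(0.14) = 1.29 s.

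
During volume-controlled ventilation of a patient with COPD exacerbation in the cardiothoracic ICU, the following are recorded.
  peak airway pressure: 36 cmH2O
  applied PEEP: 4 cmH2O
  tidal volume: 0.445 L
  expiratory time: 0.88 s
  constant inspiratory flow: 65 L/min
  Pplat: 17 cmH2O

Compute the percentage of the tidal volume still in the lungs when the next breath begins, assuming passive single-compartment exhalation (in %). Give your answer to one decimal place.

Flow: 65 L/min ÷ 60 = 1.0833 L/s.
R = (PIP − Pplat)/V̇ = (36 − 17) / 1.0833 = 19.0/1.0833 = 17.539 cmH2O·s/L.
C = Vt/(Pplat − PEEP) = 445.0 / (17 − 4) = 445.0/13.0 = 34.231 mL/cmH2O.
τ = R × C = 17.539 × 0.03423 L/cmH2O = 0.6004 s.
Fraction remaining at end-expiration = e^(−Te/τ) = e^(−0.88/0.6004) = 0.2309 → 23.09%.

23.1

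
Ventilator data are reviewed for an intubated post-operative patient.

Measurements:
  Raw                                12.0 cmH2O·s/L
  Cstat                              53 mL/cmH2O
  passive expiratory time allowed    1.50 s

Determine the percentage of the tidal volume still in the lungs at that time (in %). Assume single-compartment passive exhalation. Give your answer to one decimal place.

τ = R × C = 12.0 × 53 mL/cmH2O = 12.0 × 0.053 L/cmH2O = 0.636 s.
Passive exhalation: V(t)/V₀ = e^(−t/τ) = e^(−1.50/0.636) = 0.09456.
Fraction remaining = 0.09456 → 9.456%.

9.5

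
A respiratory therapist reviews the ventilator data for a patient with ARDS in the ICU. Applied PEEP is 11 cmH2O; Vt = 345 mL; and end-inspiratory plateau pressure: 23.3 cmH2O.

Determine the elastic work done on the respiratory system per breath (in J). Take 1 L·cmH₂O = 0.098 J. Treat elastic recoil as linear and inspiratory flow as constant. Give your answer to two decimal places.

0.21

Elastic work ≈ ½ × (Pplat − PEEP) × Vt = 0.5 × (23.3 − 11) × 0.345 L = 0.5 × 12.3 × 0.345 = 2.122 L·cmH2O.
× 0.098 J/(L·cmH2O) → 0.208 J.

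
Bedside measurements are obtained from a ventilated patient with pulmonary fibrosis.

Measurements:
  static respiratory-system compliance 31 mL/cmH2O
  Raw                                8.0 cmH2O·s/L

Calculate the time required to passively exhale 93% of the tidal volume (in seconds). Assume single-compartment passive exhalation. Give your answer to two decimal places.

0.66

τ = R × C = 8.0 × 31 mL/cmH2O = 8.0 × 0.031 L/cmH2O = 0.248 s.
Exhaled fraction f = 1 − e^(−t/τ) → t = −τ·ln(1 − f) = −0.248·ln(0.07) = 0.6595 s.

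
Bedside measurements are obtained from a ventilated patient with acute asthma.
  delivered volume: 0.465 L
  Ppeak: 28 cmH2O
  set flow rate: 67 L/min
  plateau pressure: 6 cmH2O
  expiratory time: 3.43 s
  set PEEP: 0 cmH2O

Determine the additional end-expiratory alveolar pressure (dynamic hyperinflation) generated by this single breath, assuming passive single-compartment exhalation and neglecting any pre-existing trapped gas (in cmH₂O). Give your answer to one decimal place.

0.6

Flow: 67 L/min ÷ 60 = 1.1167 L/s.
R = (PIP − Pplat)/V̇ = (28 − 6) / 1.1167 = 22.0/1.1167 = 19.701 cmH2O·s/L.
C = Vt/(Pplat − PEEP) = 465.0 / (6 − 0) = 465.0/6.0 = 77.5 mL/cmH2O.
τ = R × C = 19.701 × 0.0775 L/cmH2O = 1.527 s.
Fraction remaining = e^(−Te/τ) = e^(−3.43/1.527) = 0.1058; trapped volume = 465.0 × 0.1058 = 49.197 mL.
Additional alveolar pressure from trapping ≈ V_trapped / C = 49.197 / 77.5 = 0.6348 cmH2O.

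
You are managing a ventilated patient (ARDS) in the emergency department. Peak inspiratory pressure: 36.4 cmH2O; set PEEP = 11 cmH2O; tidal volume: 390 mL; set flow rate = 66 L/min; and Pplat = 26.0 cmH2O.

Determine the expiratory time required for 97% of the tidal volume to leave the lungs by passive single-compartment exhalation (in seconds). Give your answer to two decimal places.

Flow: 66 L/min ÷ 60 = 1.1 L/s.
R = (PIP − Pplat)/V̇ = (36.4 − 26.0) / 1.1 = 10.4/1.1 = 9.455 cmH2O·s/L.
C = Vt/(Pplat − PEEP) = 390.0 / (26.0 − 11) = 390.0/15.0 = 26.0 mL/cmH2O.
τ = R × C = 9.455 × 0.026 L/cmH2O = 0.2458 s.
t = −τ·ln(1 − 0.97) = −0.2458·ln(0.03) = 0.8619 s.

0.86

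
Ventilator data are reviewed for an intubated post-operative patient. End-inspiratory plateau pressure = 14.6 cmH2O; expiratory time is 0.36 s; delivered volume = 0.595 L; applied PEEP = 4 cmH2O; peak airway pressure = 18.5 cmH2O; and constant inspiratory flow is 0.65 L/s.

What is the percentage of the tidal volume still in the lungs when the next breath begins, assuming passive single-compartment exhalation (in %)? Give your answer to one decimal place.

34.3

R = (PIP − Pplat)/V̇ = (18.5 − 14.6) / 0.65 = 3.9/0.65 = 6.0 cmH2O·s/L.
C = Vt/(Pplat − PEEP) = 595.0 / (14.6 − 4) = 595.0/10.6 = 56.132 mL/cmH2O.
τ = R × C = 6.0 × 0.05613 L/cmH2O = 0.3368 s.
Fraction remaining at end-expiration = e^(−Te/τ) = e^(−0.36/0.3368) = 0.3434 → 34.34%.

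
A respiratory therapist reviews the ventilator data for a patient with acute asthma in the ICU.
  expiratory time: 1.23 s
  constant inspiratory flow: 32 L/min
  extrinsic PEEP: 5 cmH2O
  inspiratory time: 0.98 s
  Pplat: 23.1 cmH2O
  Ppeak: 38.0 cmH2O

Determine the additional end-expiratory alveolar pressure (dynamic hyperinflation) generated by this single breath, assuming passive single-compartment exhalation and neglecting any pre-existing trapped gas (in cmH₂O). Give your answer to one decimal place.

3.9

Flow: 32 L/min ÷ 60 = 0.5333 L/s.
Vt = flow × Ti = 0.5333 L/s × 0.98 s × 1000 mL/L = 522.63 mL.
R = (PIP − Pplat)/V̇ = (38.0 − 23.1) / 0.5333 = 14.9/0.5333 = 27.939 cmH2O·s/L.
C = Vt/(Pplat − PEEP) = 522.63 / (23.1 − 5) = 522.63/18.1 = 28.875 mL/cmH2O.
τ = R × C = 27.939 × 0.02888 L/cmH2O = 0.8069 s.
Fraction remaining = e^(−Te/τ) = e^(−1.23/0.8069) = 0.2178; trapped volume = 522.63 × 0.2178 = 113.83 mL.
Additional alveolar pressure from trapping ≈ V_trapped / C = 113.83 / 28.875 = 3.942 cmH2O.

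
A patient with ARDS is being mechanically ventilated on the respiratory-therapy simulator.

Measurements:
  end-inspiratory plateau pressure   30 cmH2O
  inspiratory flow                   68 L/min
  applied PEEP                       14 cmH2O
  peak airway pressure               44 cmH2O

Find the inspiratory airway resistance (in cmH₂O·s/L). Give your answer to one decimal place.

12.4

Flow: 68 L/min ÷ 60 = 1.1333 L/s.
Raw = (PIP − Pplat) / flow = (44 − 30) / 1.1333 = 14.0 / 1.1333 = 12.353 cmH2O·s/L.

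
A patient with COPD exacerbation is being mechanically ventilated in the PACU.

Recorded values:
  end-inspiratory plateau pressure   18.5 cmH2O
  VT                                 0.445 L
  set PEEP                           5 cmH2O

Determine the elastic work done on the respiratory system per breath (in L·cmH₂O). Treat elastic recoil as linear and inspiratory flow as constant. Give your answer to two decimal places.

3.00

Elastic work ≈ ½ × (Pplat − PEEP) × Vt = 0.5 × (18.5 − 5) × 0.445 L = 0.5 × 13.5 × 0.445 = 3.004 L·cmH2O.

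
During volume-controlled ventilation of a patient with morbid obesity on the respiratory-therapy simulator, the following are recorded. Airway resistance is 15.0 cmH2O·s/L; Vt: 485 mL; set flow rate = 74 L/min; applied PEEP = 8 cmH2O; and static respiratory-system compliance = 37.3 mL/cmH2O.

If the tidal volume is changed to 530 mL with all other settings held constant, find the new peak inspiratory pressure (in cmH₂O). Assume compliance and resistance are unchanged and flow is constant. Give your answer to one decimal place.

Flow: 74 L/min ÷ 60 = 1.2333 L/s.
PIP = Vt/C + R·V̇ + PEEP (constant-flow equation of motion).
Only the elastic term changes: ΔPIP = ΔVt / C = (530 − 485) / 37.3 = 1.206 cmH2O.
Original PIP = 485/37.3 + 15.0×1.2333 + 8 = 39.502 cmH2O; new PIP = 39.502 + (1.206) = 40.708 cmH2O.

40.7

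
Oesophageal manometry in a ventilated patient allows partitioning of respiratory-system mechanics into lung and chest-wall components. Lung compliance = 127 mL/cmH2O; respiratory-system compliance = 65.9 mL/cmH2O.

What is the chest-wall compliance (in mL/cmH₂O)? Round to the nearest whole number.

137

1/Ccw = 1/Crs − 1/CL.
1/Ccw = 1/65.9 − 1/127 = 0.0073.
Ccw = 136.99 mL/cmH2O.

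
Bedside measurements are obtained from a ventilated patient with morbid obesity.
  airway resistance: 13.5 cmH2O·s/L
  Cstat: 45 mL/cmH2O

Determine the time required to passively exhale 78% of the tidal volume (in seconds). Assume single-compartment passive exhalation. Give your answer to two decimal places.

0.92

τ = R × C = 13.5 × 45 mL/cmH2O = 13.5 × 0.045 L/cmH2O = 0.6075 s.
Exhaled fraction f = 1 − e^(−t/τ) → t = −τ·ln(1 − f) = −0.6075·ln(0.22) = 0.9198 s.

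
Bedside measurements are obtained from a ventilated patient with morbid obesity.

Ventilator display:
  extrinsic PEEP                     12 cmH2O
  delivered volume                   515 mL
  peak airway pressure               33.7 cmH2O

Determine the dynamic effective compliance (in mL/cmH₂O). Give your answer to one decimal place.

23.7

Dynamic compliance = Vt / (PIP − PEEP) = 515 / (33.7 − 12) = 515 / 21.7 = 23.733 mL/cmH2O.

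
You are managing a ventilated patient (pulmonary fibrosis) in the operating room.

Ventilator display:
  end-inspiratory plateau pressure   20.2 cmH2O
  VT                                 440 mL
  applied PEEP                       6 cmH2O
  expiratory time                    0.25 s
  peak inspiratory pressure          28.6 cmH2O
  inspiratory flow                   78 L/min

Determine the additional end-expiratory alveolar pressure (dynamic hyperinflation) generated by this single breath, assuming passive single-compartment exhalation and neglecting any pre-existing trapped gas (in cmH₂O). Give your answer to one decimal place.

4.1

Flow: 78 L/min ÷ 60 = 1.3 L/s.
R = (PIP − Pplat)/V̇ = (28.6 − 20.2) / 1.3 = 8.4/1.3 = 6.462 cmH2O·s/L.
C = Vt/(Pplat − PEEP) = 440.0 / (20.2 − 6) = 440.0/14.2 = 30.986 mL/cmH2O.
τ = R × C = 6.462 × 0.03099 L/cmH2O = 0.2003 s.
Fraction remaining = e^(−Te/τ) = e^(−0.25/0.2003) = 0.287; trapped volume = 440.0 × 0.287 = 126.28 mL.
Additional alveolar pressure from trapping ≈ V_trapped / C = 126.28 / 30.986 = 4.075 cmH2O.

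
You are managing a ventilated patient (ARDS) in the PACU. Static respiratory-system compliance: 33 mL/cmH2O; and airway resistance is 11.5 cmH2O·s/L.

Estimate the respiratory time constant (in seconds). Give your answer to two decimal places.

τ = R × C = 11.5 × 33 mL/cmH2O = 11.5 × 0.033 L/cmH2O = 0.3795 s.

0.38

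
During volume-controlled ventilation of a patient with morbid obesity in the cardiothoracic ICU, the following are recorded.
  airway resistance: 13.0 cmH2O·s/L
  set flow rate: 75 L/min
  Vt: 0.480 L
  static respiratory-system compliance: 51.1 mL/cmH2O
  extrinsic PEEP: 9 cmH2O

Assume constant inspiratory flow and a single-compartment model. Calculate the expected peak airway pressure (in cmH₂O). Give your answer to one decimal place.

34.6

Flow: 75 L/min ÷ 60 = 1.25 L/s.
Equation of motion (constant flow): PIP = Vt/C + R·V̇ + PEEP.
PIP = 480/51.1 + 13.0×1.25 + 9 = 9.393 + 16.25 + 9 = 34.643 cmH2O.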